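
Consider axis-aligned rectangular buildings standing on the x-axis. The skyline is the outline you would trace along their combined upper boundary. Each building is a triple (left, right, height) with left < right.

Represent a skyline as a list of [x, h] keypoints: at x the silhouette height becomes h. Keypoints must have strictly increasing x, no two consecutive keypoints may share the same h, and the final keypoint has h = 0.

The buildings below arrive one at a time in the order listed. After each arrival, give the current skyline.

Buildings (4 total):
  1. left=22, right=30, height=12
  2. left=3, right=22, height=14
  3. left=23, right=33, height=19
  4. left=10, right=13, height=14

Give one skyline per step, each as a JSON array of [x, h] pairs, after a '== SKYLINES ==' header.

== SKYLINES ==
[[22,12],[30,0]]
[[3,14],[22,12],[30,0]]
[[3,14],[22,12],[23,19],[33,0]]
[[3,14],[22,12],[23,19],[33,0]]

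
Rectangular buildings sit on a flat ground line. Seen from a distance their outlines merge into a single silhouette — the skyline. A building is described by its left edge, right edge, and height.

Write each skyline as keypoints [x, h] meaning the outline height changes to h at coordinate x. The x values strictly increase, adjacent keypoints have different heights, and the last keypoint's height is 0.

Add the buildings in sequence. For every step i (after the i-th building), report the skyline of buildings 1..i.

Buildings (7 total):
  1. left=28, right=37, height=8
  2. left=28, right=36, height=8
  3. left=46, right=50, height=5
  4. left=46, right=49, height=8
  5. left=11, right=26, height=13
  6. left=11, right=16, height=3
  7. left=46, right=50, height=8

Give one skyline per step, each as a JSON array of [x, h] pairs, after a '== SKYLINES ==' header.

== SKYLINES ==
[[28,8],[37,0]]
[[28,8],[37,0]]
[[28,8],[37,0],[46,5],[50,0]]
[[28,8],[37,0],[46,8],[49,5],[50,0]]
[[11,13],[26,0],[28,8],[37,0],[46,8],[49,5],[50,0]]
[[11,13],[26,0],[28,8],[37,0],[46,8],[49,5],[50,0]]
[[11,13],[26,0],[28,8],[37,0],[46,8],[50,0]]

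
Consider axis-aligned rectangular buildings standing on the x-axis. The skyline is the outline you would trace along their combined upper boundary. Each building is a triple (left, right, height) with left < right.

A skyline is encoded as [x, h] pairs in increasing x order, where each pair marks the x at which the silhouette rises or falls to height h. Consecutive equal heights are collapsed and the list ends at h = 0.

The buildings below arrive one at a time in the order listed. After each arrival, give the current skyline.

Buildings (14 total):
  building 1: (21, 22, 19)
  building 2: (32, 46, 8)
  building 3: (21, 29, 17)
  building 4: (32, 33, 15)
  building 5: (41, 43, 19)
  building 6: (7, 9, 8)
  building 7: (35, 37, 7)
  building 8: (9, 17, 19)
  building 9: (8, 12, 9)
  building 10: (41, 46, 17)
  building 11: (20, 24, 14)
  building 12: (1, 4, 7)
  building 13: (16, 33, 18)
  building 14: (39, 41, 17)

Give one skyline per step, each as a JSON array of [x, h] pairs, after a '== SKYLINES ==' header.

== SKYLINES ==
[[21,19],[22,0]]
[[21,19],[22,0],[32,8],[46,0]]
[[21,19],[22,17],[29,0],[32,8],[46,0]]
[[21,19],[22,17],[29,0],[32,15],[33,8],[46,0]]
[[21,19],[22,17],[29,0],[32,15],[33,8],[41,19],[43,8],[46,0]]
[[7,8],[9,0],[21,19],[22,17],[29,0],[32,15],[33,8],[41,19],[43,8],[46,0]]
[[7,8],[9,0],[21,19],[22,17],[29,0],[32,15],[33,8],[41,19],[43,8],[46,0]]
[[7,8],[9,19],[17,0],[21,19],[22,17],[29,0],[32,15],[33,8],[41,19],[43,8],[46,0]]
[[7,8],[8,9],[9,19],[17,0],[21,19],[22,17],[29,0],[32,15],[33,8],[41,19],[43,8],[46,0]]
[[7,8],[8,9],[9,19],[17,0],[21,19],[22,17],[29,0],[32,15],[33,8],[41,19],[43,17],[46,0]]
[[7,8],[8,9],[9,19],[17,0],[20,14],[21,19],[22,17],[29,0],[32,15],[33,8],[41,19],[43,17],[46,0]]
[[1,7],[4,0],[7,8],[8,9],[9,19],[17,0],[20,14],[21,19],[22,17],[29,0],[32,15],[33,8],[41,19],[43,17],[46,0]]
[[1,7],[4,0],[7,8],[8,9],[9,19],[17,18],[21,19],[22,18],[33,8],[41,19],[43,17],[46,0]]
[[1,7],[4,0],[7,8],[8,9],[9,19],[17,18],[21,19],[22,18],[33,8],[39,17],[41,19],[43,17],[46,0]]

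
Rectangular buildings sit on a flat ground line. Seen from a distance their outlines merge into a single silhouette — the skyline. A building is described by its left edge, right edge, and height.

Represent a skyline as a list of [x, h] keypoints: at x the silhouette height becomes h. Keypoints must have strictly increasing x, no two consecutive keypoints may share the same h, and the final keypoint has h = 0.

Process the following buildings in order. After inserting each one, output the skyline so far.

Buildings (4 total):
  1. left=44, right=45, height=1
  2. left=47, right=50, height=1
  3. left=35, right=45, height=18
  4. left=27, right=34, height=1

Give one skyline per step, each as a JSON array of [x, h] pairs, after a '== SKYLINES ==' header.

== SKYLINES ==
[[44,1],[45,0]]
[[44,1],[45,0],[47,1],[50,0]]
[[35,18],[45,0],[47,1],[50,0]]
[[27,1],[34,0],[35,18],[45,0],[47,1],[50,0]]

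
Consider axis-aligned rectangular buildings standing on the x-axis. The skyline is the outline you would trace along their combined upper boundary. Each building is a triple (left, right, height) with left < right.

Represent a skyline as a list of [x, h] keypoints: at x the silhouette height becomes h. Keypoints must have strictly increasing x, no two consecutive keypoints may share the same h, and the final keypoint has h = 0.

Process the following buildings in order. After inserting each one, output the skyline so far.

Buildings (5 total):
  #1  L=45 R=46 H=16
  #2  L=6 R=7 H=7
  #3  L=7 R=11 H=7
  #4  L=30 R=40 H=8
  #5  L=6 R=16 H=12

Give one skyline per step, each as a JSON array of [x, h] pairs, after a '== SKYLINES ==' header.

== SKYLINES ==
[[45,16],[46,0]]
[[6,7],[7,0],[45,16],[46,0]]
[[6,7],[11,0],[45,16],[46,0]]
[[6,7],[11,0],[30,8],[40,0],[45,16],[46,0]]
[[6,12],[16,0],[30,8],[40,0],[45,16],[46,0]]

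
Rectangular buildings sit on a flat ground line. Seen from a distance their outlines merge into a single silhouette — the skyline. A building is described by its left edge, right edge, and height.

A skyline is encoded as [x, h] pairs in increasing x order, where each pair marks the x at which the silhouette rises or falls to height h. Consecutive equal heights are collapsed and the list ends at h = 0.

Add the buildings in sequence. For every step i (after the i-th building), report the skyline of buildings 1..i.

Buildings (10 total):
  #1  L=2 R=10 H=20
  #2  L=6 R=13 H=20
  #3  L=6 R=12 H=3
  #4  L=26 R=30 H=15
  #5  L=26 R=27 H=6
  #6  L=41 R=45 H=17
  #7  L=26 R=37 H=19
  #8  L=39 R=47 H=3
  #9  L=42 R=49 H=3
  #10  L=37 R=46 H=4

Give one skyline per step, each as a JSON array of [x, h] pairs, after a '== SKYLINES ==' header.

== SKYLINES ==
[[2,20],[10,0]]
[[2,20],[13,0]]
[[2,20],[13,0]]
[[2,20],[13,0],[26,15],[30,0]]
[[2,20],[13,0],[26,15],[30,0]]
[[2,20],[13,0],[26,15],[30,0],[41,17],[45,0]]
[[2,20],[13,0],[26,19],[37,0],[41,17],[45,0]]
[[2,20],[13,0],[26,19],[37,0],[39,3],[41,17],[45,3],[47,0]]
[[2,20],[13,0],[26,19],[37,0],[39,3],[41,17],[45,3],[49,0]]
[[2,20],[13,0],[26,19],[37,4],[41,17],[45,4],[46,3],[49,0]]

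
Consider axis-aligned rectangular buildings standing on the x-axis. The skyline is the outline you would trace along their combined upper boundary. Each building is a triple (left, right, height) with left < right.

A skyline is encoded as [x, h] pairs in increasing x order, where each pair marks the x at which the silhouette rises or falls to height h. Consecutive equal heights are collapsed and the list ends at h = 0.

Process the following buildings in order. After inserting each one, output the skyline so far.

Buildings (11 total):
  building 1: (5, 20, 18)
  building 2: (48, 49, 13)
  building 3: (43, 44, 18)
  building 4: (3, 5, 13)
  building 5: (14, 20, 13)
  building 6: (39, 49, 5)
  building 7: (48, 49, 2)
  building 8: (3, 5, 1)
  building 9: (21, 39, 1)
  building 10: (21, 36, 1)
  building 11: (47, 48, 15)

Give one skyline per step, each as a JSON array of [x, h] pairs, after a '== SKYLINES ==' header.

== SKYLINES ==
[[5,18],[20,0]]
[[5,18],[20,0],[48,13],[49,0]]
[[5,18],[20,0],[43,18],[44,0],[48,13],[49,0]]
[[3,13],[5,18],[20,0],[43,18],[44,0],[48,13],[49,0]]
[[3,13],[5,18],[20,0],[43,18],[44,0],[48,13],[49,0]]
[[3,13],[5,18],[20,0],[39,5],[43,18],[44,5],[48,13],[49,0]]
[[3,13],[5,18],[20,0],[39,5],[43,18],[44,5],[48,13],[49,0]]
[[3,13],[5,18],[20,0],[39,5],[43,18],[44,5],[48,13],[49,0]]
[[3,13],[5,18],[20,0],[21,1],[39,5],[43,18],[44,5],[48,13],[49,0]]
[[3,13],[5,18],[20,0],[21,1],[39,5],[43,18],[44,5],[48,13],[49,0]]
[[3,13],[5,18],[20,0],[21,1],[39,5],[43,18],[44,5],[47,15],[48,13],[49,0]]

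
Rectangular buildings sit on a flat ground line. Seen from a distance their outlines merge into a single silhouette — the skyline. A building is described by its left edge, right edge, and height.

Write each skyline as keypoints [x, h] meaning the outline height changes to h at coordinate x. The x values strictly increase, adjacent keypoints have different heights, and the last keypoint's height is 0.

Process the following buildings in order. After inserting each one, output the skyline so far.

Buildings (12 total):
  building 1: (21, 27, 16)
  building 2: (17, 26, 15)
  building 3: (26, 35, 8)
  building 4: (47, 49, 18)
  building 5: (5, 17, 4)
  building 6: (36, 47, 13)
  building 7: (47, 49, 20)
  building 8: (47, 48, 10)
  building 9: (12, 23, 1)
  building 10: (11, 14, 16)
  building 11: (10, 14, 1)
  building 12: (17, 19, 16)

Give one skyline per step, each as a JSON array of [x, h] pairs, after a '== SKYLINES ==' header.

== SKYLINES ==
[[21,16],[27,0]]
[[17,15],[21,16],[27,0]]
[[17,15],[21,16],[27,8],[35,0]]
[[17,15],[21,16],[27,8],[35,0],[47,18],[49,0]]
[[5,4],[17,15],[21,16],[27,8],[35,0],[47,18],[49,0]]
[[5,4],[17,15],[21,16],[27,8],[35,0],[36,13],[47,18],[49,0]]
[[5,4],[17,15],[21,16],[27,8],[35,0],[36,13],[47,20],[49,0]]
[[5,4],[17,15],[21,16],[27,8],[35,0],[36,13],[47,20],[49,0]]
[[5,4],[17,15],[21,16],[27,8],[35,0],[36,13],[47,20],[49,0]]
[[5,4],[11,16],[14,4],[17,15],[21,16],[27,8],[35,0],[36,13],[47,20],[49,0]]
[[5,4],[11,16],[14,4],[17,15],[21,16],[27,8],[35,0],[36,13],[47,20],[49,0]]
[[5,4],[11,16],[14,4],[17,16],[19,15],[21,16],[27,8],[35,0],[36,13],[47,20],[49,0]]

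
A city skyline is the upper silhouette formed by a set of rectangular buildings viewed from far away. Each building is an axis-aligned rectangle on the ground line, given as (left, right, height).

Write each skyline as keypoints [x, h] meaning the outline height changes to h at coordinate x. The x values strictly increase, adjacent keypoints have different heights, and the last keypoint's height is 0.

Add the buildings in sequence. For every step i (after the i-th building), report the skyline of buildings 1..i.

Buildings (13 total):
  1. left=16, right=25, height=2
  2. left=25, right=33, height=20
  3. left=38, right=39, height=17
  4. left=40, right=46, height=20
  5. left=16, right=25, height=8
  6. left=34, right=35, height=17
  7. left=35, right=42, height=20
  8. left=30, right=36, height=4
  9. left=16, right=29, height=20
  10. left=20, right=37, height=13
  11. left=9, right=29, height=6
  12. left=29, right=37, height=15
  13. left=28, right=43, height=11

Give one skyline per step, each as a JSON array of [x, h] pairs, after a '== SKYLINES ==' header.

== SKYLINES ==
[[16,2],[25,0]]
[[16,2],[25,20],[33,0]]
[[16,2],[25,20],[33,0],[38,17],[39,0]]
[[16,2],[25,20],[33,0],[38,17],[39,0],[40,20],[46,0]]
[[16,8],[25,20],[33,0],[38,17],[39,0],[40,20],[46,0]]
[[16,8],[25,20],[33,0],[34,17],[35,0],[38,17],[39,0],[40,20],[46,0]]
[[16,8],[25,20],[33,0],[34,17],[35,20],[46,0]]
[[16,8],[25,20],[33,4],[34,17],[35,20],[46,0]]
[[16,20],[33,4],[34,17],[35,20],[46,0]]
[[16,20],[33,13],[34,17],[35,20],[46,0]]
[[9,6],[16,20],[33,13],[34,17],[35,20],[46,0]]
[[9,6],[16,20],[33,15],[34,17],[35,20],[46,0]]
[[9,6],[16,20],[33,15],[34,17],[35,20],[46,0]]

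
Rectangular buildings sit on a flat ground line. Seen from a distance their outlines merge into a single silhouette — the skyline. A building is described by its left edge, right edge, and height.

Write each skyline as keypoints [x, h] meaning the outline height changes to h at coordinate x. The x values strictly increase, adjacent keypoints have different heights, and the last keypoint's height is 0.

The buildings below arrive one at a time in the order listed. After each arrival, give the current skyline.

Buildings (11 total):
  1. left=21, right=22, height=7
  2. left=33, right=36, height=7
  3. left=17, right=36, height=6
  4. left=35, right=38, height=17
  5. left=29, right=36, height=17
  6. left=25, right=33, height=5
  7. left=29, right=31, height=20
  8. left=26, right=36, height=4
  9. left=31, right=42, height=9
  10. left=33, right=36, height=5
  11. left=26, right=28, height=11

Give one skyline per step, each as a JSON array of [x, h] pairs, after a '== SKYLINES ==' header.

== SKYLINES ==
[[21,7],[22,0]]
[[21,7],[22,0],[33,7],[36,0]]
[[17,6],[21,7],[22,6],[33,7],[36,0]]
[[17,6],[21,7],[22,6],[33,7],[35,17],[38,0]]
[[17,6],[21,7],[22,6],[29,17],[38,0]]
[[17,6],[21,7],[22,6],[29,17],[38,0]]
[[17,6],[21,7],[22,6],[29,20],[31,17],[38,0]]
[[17,6],[21,7],[22,6],[29,20],[31,17],[38,0]]
[[17,6],[21,7],[22,6],[29,20],[31,17],[38,9],[42,0]]
[[17,6],[21,7],[22,6],[29,20],[31,17],[38,9],[42,0]]
[[17,6],[21,7],[22,6],[26,11],[28,6],[29,20],[31,17],[38,9],[42,0]]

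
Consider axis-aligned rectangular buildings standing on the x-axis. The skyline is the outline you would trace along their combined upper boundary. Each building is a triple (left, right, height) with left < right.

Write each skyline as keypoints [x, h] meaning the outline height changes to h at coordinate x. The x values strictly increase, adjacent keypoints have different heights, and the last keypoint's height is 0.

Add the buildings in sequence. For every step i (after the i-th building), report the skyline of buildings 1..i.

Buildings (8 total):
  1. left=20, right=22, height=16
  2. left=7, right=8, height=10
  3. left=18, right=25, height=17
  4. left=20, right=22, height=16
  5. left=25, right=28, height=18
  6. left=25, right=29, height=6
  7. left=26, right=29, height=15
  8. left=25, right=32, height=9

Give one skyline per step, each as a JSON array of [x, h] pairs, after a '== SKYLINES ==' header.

== SKYLINES ==
[[20,16],[22,0]]
[[7,10],[8,0],[20,16],[22,0]]
[[7,10],[8,0],[18,17],[25,0]]
[[7,10],[8,0],[18,17],[25,0]]
[[7,10],[8,0],[18,17],[25,18],[28,0]]
[[7,10],[8,0],[18,17],[25,18],[28,6],[29,0]]
[[7,10],[8,0],[18,17],[25,18],[28,15],[29,0]]
[[7,10],[8,0],[18,17],[25,18],[28,15],[29,9],[32,0]]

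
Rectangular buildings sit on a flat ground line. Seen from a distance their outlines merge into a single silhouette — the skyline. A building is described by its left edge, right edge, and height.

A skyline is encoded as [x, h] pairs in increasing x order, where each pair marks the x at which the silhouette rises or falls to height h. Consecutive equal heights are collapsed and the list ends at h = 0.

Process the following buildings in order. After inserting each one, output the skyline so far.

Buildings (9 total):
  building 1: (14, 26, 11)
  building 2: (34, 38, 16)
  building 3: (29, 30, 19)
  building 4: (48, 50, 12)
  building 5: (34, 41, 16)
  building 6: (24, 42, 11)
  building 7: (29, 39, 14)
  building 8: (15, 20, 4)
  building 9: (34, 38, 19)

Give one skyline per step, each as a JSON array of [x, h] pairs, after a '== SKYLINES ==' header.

== SKYLINES ==
[[14,11],[26,0]]
[[14,11],[26,0],[34,16],[38,0]]
[[14,11],[26,0],[29,19],[30,0],[34,16],[38,0]]
[[14,11],[26,0],[29,19],[30,0],[34,16],[38,0],[48,12],[50,0]]
[[14,11],[26,0],[29,19],[30,0],[34,16],[41,0],[48,12],[50,0]]
[[14,11],[29,19],[30,11],[34,16],[41,11],[42,0],[48,12],[50,0]]
[[14,11],[29,19],[30,14],[34,16],[41,11],[42,0],[48,12],[50,0]]
[[14,11],[29,19],[30,14],[34,16],[41,11],[42,0],[48,12],[50,0]]
[[14,11],[29,19],[30,14],[34,19],[38,16],[41,11],[42,0],[48,12],[50,0]]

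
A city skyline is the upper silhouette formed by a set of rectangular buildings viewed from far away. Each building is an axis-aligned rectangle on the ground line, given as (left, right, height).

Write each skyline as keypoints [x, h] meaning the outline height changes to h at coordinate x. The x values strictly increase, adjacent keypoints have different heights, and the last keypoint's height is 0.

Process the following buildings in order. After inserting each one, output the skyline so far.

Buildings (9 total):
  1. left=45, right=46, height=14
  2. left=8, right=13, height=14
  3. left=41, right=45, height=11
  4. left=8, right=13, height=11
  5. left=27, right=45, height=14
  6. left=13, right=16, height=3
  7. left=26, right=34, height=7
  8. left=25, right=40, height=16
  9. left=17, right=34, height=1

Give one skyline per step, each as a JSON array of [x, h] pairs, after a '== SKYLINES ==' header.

== SKYLINES ==
[[45,14],[46,0]]
[[8,14],[13,0],[45,14],[46,0]]
[[8,14],[13,0],[41,11],[45,14],[46,0]]
[[8,14],[13,0],[41,11],[45,14],[46,0]]
[[8,14],[13,0],[27,14],[46,0]]
[[8,14],[13,3],[16,0],[27,14],[46,0]]
[[8,14],[13,3],[16,0],[26,7],[27,14],[46,0]]
[[8,14],[13,3],[16,0],[25,16],[40,14],[46,0]]
[[8,14],[13,3],[16,0],[17,1],[25,16],[40,14],[46,0]]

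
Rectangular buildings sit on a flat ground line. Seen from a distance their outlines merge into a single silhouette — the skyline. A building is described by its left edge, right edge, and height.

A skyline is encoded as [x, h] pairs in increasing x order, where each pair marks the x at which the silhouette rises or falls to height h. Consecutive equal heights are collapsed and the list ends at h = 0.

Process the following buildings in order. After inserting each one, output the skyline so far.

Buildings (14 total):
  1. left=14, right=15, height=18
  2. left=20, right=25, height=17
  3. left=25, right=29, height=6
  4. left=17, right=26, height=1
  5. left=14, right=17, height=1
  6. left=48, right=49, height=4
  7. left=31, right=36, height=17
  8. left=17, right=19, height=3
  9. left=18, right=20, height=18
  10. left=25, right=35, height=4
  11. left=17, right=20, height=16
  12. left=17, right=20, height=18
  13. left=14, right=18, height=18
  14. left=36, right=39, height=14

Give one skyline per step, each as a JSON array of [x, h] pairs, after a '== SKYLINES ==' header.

== SKYLINES ==
[[14,18],[15,0]]
[[14,18],[15,0],[20,17],[25,0]]
[[14,18],[15,0],[20,17],[25,6],[29,0]]
[[14,18],[15,0],[17,1],[20,17],[25,6],[29,0]]
[[14,18],[15,1],[20,17],[25,6],[29,0]]
[[14,18],[15,1],[20,17],[25,6],[29,0],[48,4],[49,0]]
[[14,18],[15,1],[20,17],[25,6],[29,0],[31,17],[36,0],[48,4],[49,0]]
[[14,18],[15,1],[17,3],[19,1],[20,17],[25,6],[29,0],[31,17],[36,0],[48,4],[49,0]]
[[14,18],[15,1],[17,3],[18,18],[20,17],[25,6],[29,0],[31,17],[36,0],[48,4],[49,0]]
[[14,18],[15,1],[17,3],[18,18],[20,17],[25,6],[29,4],[31,17],[36,0],[48,4],[49,0]]
[[14,18],[15,1],[17,16],[18,18],[20,17],[25,6],[29,4],[31,17],[36,0],[48,4],[49,0]]
[[14,18],[15,1],[17,18],[20,17],[25,6],[29,4],[31,17],[36,0],[48,4],[49,0]]
[[14,18],[20,17],[25,6],[29,4],[31,17],[36,0],[48,4],[49,0]]
[[14,18],[20,17],[25,6],[29,4],[31,17],[36,14],[39,0],[48,4],[49,0]]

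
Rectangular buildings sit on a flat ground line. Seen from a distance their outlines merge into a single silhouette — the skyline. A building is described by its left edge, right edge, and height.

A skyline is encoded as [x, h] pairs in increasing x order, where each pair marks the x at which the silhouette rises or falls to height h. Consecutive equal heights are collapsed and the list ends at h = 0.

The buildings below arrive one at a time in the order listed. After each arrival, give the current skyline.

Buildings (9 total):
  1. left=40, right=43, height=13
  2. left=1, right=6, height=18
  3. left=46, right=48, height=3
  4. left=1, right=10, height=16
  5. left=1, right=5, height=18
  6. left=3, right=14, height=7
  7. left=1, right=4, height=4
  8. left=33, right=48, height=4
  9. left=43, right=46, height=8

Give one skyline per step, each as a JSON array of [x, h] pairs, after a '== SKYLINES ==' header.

== SKYLINES ==
[[40,13],[43,0]]
[[1,18],[6,0],[40,13],[43,0]]
[[1,18],[6,0],[40,13],[43,0],[46,3],[48,0]]
[[1,18],[6,16],[10,0],[40,13],[43,0],[46,3],[48,0]]
[[1,18],[6,16],[10,0],[40,13],[43,0],[46,3],[48,0]]
[[1,18],[6,16],[10,7],[14,0],[40,13],[43,0],[46,3],[48,0]]
[[1,18],[6,16],[10,7],[14,0],[40,13],[43,0],[46,3],[48,0]]
[[1,18],[6,16],[10,7],[14,0],[33,4],[40,13],[43,4],[48,0]]
[[1,18],[6,16],[10,7],[14,0],[33,4],[40,13],[43,8],[46,4],[48,0]]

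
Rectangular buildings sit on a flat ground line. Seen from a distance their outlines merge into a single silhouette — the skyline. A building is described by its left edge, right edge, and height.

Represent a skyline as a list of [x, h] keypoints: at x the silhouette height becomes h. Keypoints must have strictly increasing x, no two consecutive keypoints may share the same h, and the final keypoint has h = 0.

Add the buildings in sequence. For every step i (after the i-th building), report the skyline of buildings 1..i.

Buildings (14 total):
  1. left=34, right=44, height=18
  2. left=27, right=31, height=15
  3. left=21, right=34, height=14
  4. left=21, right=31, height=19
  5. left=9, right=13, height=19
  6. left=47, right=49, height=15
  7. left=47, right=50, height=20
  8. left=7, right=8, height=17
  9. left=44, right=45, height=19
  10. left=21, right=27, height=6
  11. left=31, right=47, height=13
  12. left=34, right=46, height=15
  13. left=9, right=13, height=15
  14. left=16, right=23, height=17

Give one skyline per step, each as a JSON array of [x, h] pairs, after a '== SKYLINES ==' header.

== SKYLINES ==
[[34,18],[44,0]]
[[27,15],[31,0],[34,18],[44,0]]
[[21,14],[27,15],[31,14],[34,18],[44,0]]
[[21,19],[31,14],[34,18],[44,0]]
[[9,19],[13,0],[21,19],[31,14],[34,18],[44,0]]
[[9,19],[13,0],[21,19],[31,14],[34,18],[44,0],[47,15],[49,0]]
[[9,19],[13,0],[21,19],[31,14],[34,18],[44,0],[47,20],[50,0]]
[[7,17],[8,0],[9,19],[13,0],[21,19],[31,14],[34,18],[44,0],[47,20],[50,0]]
[[7,17],[8,0],[9,19],[13,0],[21,19],[31,14],[34,18],[44,19],[45,0],[47,20],[50,0]]
[[7,17],[8,0],[9,19],[13,0],[21,19],[31,14],[34,18],[44,19],[45,0],[47,20],[50,0]]
[[7,17],[8,0],[9,19],[13,0],[21,19],[31,14],[34,18],[44,19],[45,13],[47,20],[50,0]]
[[7,17],[8,0],[9,19],[13,0],[21,19],[31,14],[34,18],[44,19],[45,15],[46,13],[47,20],[50,0]]
[[7,17],[8,0],[9,19],[13,0],[21,19],[31,14],[34,18],[44,19],[45,15],[46,13],[47,20],[50,0]]
[[7,17],[8,0],[9,19],[13,0],[16,17],[21,19],[31,14],[34,18],[44,19],[45,15],[46,13],[47,20],[50,0]]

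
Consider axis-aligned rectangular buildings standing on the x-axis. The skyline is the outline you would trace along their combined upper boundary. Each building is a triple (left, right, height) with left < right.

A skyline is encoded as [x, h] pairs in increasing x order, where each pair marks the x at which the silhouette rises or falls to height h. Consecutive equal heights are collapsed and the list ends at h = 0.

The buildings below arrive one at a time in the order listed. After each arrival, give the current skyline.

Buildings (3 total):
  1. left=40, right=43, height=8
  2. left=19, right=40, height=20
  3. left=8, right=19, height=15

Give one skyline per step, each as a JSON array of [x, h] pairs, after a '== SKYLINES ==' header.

== SKYLINES ==
[[40,8],[43,0]]
[[19,20],[40,8],[43,0]]
[[8,15],[19,20],[40,8],[43,0]]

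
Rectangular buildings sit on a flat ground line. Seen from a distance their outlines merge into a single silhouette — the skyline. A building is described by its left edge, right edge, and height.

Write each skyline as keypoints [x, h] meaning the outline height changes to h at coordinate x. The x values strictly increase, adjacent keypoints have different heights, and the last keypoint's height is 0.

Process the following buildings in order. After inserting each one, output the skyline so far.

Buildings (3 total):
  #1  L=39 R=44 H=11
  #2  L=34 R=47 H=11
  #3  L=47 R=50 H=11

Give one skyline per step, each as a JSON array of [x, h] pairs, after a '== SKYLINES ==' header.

== SKYLINES ==
[[39,11],[44,0]]
[[34,11],[47,0]]
[[34,11],[50,0]]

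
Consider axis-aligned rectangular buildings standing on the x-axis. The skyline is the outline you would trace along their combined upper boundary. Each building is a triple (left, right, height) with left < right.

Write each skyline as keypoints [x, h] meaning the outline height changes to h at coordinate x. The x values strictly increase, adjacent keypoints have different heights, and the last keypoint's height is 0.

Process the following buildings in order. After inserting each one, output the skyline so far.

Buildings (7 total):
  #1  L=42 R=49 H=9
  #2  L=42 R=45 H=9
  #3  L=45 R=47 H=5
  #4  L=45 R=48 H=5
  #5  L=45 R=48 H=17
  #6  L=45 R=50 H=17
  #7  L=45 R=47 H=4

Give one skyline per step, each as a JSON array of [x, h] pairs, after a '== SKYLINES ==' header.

== SKYLINES ==
[[42,9],[49,0]]
[[42,9],[49,0]]
[[42,9],[49,0]]
[[42,9],[49,0]]
[[42,9],[45,17],[48,9],[49,0]]
[[42,9],[45,17],[50,0]]
[[42,9],[45,17],[50,0]]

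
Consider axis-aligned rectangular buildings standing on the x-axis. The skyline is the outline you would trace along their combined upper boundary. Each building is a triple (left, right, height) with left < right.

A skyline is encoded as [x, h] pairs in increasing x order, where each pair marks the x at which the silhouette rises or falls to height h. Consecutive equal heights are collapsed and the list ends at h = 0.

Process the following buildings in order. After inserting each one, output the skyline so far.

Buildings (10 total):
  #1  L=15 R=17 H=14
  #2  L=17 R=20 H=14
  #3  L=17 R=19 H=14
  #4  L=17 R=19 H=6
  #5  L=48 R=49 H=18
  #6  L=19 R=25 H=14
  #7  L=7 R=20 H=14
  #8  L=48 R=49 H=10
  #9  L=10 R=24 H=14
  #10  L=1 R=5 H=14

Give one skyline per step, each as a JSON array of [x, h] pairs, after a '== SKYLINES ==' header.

== SKYLINES ==
[[15,14],[17,0]]
[[15,14],[20,0]]
[[15,14],[20,0]]
[[15,14],[20,0]]
[[15,14],[20,0],[48,18],[49,0]]
[[15,14],[25,0],[48,18],[49,0]]
[[7,14],[25,0],[48,18],[49,0]]
[[7,14],[25,0],[48,18],[49,0]]
[[7,14],[25,0],[48,18],[49,0]]
[[1,14],[5,0],[7,14],[25,0],[48,18],[49,0]]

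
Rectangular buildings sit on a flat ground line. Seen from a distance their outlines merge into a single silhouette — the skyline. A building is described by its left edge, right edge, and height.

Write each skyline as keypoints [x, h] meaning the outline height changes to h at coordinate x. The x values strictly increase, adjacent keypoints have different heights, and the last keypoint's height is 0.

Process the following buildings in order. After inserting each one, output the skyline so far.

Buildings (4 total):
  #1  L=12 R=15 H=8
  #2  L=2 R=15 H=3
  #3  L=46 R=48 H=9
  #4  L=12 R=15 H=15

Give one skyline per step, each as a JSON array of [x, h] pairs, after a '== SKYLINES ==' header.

== SKYLINES ==
[[12,8],[15,0]]
[[2,3],[12,8],[15,0]]
[[2,3],[12,8],[15,0],[46,9],[48,0]]
[[2,3],[12,15],[15,0],[46,9],[48,0]]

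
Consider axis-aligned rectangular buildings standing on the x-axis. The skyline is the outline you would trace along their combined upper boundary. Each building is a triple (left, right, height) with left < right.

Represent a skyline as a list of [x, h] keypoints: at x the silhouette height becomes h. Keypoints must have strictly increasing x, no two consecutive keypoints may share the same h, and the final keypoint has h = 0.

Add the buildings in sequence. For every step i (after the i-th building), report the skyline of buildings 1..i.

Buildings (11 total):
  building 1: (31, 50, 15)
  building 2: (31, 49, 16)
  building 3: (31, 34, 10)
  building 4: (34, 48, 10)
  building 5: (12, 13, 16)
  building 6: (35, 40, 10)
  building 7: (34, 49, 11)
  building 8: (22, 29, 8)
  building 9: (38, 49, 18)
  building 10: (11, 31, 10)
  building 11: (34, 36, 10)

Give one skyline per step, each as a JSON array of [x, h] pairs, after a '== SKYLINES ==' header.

== SKYLINES ==
[[31,15],[50,0]]
[[31,16],[49,15],[50,0]]
[[31,16],[49,15],[50,0]]
[[31,16],[49,15],[50,0]]
[[12,16],[13,0],[31,16],[49,15],[50,0]]
[[12,16],[13,0],[31,16],[49,15],[50,0]]
[[12,16],[13,0],[31,16],[49,15],[50,0]]
[[12,16],[13,0],[22,8],[29,0],[31,16],[49,15],[50,0]]
[[12,16],[13,0],[22,8],[29,0],[31,16],[38,18],[49,15],[50,0]]
[[11,10],[12,16],[13,10],[31,16],[38,18],[49,15],[50,0]]
[[11,10],[12,16],[13,10],[31,16],[38,18],[49,15],[50,0]]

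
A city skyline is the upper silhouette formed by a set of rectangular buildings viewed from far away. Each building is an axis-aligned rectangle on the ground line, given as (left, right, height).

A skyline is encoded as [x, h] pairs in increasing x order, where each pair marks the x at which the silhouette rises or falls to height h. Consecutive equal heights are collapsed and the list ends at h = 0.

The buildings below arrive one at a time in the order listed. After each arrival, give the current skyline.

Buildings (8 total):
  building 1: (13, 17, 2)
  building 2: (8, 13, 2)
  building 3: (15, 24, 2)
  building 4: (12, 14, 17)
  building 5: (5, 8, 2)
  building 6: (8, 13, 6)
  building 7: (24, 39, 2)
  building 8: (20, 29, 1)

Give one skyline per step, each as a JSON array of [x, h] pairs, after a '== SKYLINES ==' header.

== SKYLINES ==
[[13,2],[17,0]]
[[8,2],[17,0]]
[[8,2],[24,0]]
[[8,2],[12,17],[14,2],[24,0]]
[[5,2],[12,17],[14,2],[24,0]]
[[5,2],[8,6],[12,17],[14,2],[24,0]]
[[5,2],[8,6],[12,17],[14,2],[39,0]]
[[5,2],[8,6],[12,17],[14,2],[39,0]]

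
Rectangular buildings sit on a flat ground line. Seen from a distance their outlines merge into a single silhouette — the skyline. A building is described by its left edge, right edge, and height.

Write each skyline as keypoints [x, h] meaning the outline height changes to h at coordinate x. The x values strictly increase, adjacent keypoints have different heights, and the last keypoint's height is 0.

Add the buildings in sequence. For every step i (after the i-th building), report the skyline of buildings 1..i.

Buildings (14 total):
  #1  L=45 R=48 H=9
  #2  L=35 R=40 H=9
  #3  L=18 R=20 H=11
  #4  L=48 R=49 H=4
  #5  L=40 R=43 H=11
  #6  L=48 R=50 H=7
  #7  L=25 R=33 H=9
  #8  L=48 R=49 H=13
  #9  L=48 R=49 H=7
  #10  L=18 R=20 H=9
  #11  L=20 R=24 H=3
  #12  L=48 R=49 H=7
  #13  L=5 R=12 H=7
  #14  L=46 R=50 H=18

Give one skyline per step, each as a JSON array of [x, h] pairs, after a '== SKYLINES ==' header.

== SKYLINES ==
[[45,9],[48,0]]
[[35,9],[40,0],[45,9],[48,0]]
[[18,11],[20,0],[35,9],[40,0],[45,9],[48,0]]
[[18,11],[20,0],[35,9],[40,0],[45,9],[48,4],[49,0]]
[[18,11],[20,0],[35,9],[40,11],[43,0],[45,9],[48,4],[49,0]]
[[18,11],[20,0],[35,9],[40,11],[43,0],[45,9],[48,7],[50,0]]
[[18,11],[20,0],[25,9],[33,0],[35,9],[40,11],[43,0],[45,9],[48,7],[50,0]]
[[18,11],[20,0],[25,9],[33,0],[35,9],[40,11],[43,0],[45,9],[48,13],[49,7],[50,0]]
[[18,11],[20,0],[25,9],[33,0],[35,9],[40,11],[43,0],[45,9],[48,13],[49,7],[50,0]]
[[18,11],[20,0],[25,9],[33,0],[35,9],[40,11],[43,0],[45,9],[48,13],[49,7],[50,0]]
[[18,11],[20,3],[24,0],[25,9],[33,0],[35,9],[40,11],[43,0],[45,9],[48,13],[49,7],[50,0]]
[[18,11],[20,3],[24,0],[25,9],[33,0],[35,9],[40,11],[43,0],[45,9],[48,13],[49,7],[50,0]]
[[5,7],[12,0],[18,11],[20,3],[24,0],[25,9],[33,0],[35,9],[40,11],[43,0],[45,9],[48,13],[49,7],[50,0]]
[[5,7],[12,0],[18,11],[20,3],[24,0],[25,9],[33,0],[35,9],[40,11],[43,0],[45,9],[46,18],[50,0]]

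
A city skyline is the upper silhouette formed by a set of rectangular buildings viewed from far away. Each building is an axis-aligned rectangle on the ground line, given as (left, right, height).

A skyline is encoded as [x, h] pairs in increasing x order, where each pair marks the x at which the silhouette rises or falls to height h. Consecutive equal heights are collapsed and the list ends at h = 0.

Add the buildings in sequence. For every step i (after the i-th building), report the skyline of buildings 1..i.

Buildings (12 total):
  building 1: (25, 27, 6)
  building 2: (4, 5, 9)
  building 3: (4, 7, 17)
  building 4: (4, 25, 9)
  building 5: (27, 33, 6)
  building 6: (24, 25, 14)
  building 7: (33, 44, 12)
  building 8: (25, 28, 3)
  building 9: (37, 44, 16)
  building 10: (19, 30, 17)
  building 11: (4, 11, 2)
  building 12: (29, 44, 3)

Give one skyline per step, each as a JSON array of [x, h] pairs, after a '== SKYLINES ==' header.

== SKYLINES ==
[[25,6],[27,0]]
[[4,9],[5,0],[25,6],[27,0]]
[[4,17],[7,0],[25,6],[27,0]]
[[4,17],[7,9],[25,6],[27,0]]
[[4,17],[7,9],[25,6],[33,0]]
[[4,17],[7,9],[24,14],[25,6],[33,0]]
[[4,17],[7,9],[24,14],[25,6],[33,12],[44,0]]
[[4,17],[7,9],[24,14],[25,6],[33,12],[44,0]]
[[4,17],[7,9],[24,14],[25,6],[33,12],[37,16],[44,0]]
[[4,17],[7,9],[19,17],[30,6],[33,12],[37,16],[44,0]]
[[4,17],[7,9],[19,17],[30,6],[33,12],[37,16],[44,0]]
[[4,17],[7,9],[19,17],[30,6],[33,12],[37,16],[44,0]]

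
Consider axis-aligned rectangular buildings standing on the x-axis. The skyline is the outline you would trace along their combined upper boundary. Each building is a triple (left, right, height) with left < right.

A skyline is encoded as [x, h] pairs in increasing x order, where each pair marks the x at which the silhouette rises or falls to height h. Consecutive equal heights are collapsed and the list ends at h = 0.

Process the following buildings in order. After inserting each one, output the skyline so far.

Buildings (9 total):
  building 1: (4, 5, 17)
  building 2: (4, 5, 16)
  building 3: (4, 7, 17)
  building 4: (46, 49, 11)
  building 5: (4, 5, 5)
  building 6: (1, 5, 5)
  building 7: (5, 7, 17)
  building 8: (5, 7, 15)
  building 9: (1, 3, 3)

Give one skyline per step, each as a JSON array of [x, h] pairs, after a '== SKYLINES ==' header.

== SKYLINES ==
[[4,17],[5,0]]
[[4,17],[5,0]]
[[4,17],[7,0]]
[[4,17],[7,0],[46,11],[49,0]]
[[4,17],[7,0],[46,11],[49,0]]
[[1,5],[4,17],[7,0],[46,11],[49,0]]
[[1,5],[4,17],[7,0],[46,11],[49,0]]
[[1,5],[4,17],[7,0],[46,11],[49,0]]
[[1,5],[4,17],[7,0],[46,11],[49,0]]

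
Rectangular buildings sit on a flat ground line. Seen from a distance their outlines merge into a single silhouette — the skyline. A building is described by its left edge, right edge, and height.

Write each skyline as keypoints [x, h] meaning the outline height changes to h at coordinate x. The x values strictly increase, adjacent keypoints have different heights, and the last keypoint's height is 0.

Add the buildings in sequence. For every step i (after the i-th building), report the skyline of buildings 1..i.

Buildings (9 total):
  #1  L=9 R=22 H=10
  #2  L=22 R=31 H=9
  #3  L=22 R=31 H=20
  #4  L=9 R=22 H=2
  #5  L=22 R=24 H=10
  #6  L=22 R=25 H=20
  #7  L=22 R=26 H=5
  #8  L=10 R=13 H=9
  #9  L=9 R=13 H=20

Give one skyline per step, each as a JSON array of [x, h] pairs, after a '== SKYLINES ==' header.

== SKYLINES ==
[[9,10],[22,0]]
[[9,10],[22,9],[31,0]]
[[9,10],[22,20],[31,0]]
[[9,10],[22,20],[31,0]]
[[9,10],[22,20],[31,0]]
[[9,10],[22,20],[31,0]]
[[9,10],[22,20],[31,0]]
[[9,10],[22,20],[31,0]]
[[9,20],[13,10],[22,20],[31,0]]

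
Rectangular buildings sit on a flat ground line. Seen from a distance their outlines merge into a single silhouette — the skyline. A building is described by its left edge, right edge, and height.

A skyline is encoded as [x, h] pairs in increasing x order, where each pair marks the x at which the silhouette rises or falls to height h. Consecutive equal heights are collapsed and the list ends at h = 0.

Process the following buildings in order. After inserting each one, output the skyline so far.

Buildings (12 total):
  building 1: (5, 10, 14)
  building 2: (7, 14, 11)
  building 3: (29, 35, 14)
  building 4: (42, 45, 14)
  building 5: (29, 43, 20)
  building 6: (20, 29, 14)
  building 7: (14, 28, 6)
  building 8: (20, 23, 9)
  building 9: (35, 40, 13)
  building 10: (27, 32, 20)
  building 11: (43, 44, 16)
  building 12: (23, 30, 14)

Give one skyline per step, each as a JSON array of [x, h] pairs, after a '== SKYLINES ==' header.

== SKYLINES ==
[[5,14],[10,0]]
[[5,14],[10,11],[14,0]]
[[5,14],[10,11],[14,0],[29,14],[35,0]]
[[5,14],[10,11],[14,0],[29,14],[35,0],[42,14],[45,0]]
[[5,14],[10,11],[14,0],[29,20],[43,14],[45,0]]
[[5,14],[10,11],[14,0],[20,14],[29,20],[43,14],[45,0]]
[[5,14],[10,11],[14,6],[20,14],[29,20],[43,14],[45,0]]
[[5,14],[10,11],[14,6],[20,14],[29,20],[43,14],[45,0]]
[[5,14],[10,11],[14,6],[20,14],[29,20],[43,14],[45,0]]
[[5,14],[10,11],[14,6],[20,14],[27,20],[43,14],[45,0]]
[[5,14],[10,11],[14,6],[20,14],[27,20],[43,16],[44,14],[45,0]]
[[5,14],[10,11],[14,6],[20,14],[27,20],[43,16],[44,14],[45,0]]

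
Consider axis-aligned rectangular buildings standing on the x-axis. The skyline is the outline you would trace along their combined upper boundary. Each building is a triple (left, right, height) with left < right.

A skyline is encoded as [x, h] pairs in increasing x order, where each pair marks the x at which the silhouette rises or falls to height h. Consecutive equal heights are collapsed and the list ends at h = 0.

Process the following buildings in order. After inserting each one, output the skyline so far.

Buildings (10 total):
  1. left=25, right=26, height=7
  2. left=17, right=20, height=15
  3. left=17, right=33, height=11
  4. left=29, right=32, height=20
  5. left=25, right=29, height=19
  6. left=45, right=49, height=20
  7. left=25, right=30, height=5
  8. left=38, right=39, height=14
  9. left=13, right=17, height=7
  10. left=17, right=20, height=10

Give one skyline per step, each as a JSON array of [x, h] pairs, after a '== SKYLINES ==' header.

== SKYLINES ==
[[25,7],[26,0]]
[[17,15],[20,0],[25,7],[26,0]]
[[17,15],[20,11],[33,0]]
[[17,15],[20,11],[29,20],[32,11],[33,0]]
[[17,15],[20,11],[25,19],[29,20],[32,11],[33,0]]
[[17,15],[20,11],[25,19],[29,20],[32,11],[33,0],[45,20],[49,0]]
[[17,15],[20,11],[25,19],[29,20],[32,11],[33,0],[45,20],[49,0]]
[[17,15],[20,11],[25,19],[29,20],[32,11],[33,0],[38,14],[39,0],[45,20],[49,0]]
[[13,7],[17,15],[20,11],[25,19],[29,20],[32,11],[33,0],[38,14],[39,0],[45,20],[49,0]]
[[13,7],[17,15],[20,11],[25,19],[29,20],[32,11],[33,0],[38,14],[39,0],[45,20],[49,0]]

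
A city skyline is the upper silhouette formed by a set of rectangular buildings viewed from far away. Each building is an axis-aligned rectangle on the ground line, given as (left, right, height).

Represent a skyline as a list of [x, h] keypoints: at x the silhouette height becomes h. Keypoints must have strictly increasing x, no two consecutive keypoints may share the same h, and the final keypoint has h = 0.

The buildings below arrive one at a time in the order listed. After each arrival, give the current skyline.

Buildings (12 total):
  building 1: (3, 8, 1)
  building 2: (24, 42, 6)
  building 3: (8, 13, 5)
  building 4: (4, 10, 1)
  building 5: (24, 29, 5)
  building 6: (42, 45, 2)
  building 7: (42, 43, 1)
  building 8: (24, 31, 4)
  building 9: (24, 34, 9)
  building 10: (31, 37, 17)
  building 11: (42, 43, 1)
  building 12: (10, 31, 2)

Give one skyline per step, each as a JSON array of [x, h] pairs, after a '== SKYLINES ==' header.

== SKYLINES ==
[[3,1],[8,0]]
[[3,1],[8,0],[24,6],[42,0]]
[[3,1],[8,5],[13,0],[24,6],[42,0]]
[[3,1],[8,5],[13,0],[24,6],[42,0]]
[[3,1],[8,5],[13,0],[24,6],[42,0]]
[[3,1],[8,5],[13,0],[24,6],[42,2],[45,0]]
[[3,1],[8,5],[13,0],[24,6],[42,2],[45,0]]
[[3,1],[8,5],[13,0],[24,6],[42,2],[45,0]]
[[3,1],[8,5],[13,0],[24,9],[34,6],[42,2],[45,0]]
[[3,1],[8,5],[13,0],[24,9],[31,17],[37,6],[42,2],[45,0]]
[[3,1],[8,5],[13,0],[24,9],[31,17],[37,6],[42,2],[45,0]]
[[3,1],[8,5],[13,2],[24,9],[31,17],[37,6],[42,2],[45,0]]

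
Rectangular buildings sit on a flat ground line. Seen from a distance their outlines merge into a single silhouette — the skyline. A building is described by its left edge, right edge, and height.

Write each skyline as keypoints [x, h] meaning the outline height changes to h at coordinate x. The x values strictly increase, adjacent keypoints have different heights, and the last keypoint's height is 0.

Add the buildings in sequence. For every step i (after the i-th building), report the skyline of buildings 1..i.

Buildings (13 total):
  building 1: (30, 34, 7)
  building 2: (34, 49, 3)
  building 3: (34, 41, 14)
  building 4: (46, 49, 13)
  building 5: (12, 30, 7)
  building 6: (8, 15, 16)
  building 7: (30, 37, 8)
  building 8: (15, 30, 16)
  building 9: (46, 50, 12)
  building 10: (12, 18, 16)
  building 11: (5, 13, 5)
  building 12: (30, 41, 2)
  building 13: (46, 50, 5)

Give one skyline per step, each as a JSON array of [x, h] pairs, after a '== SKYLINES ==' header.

== SKYLINES ==
[[30,7],[34,0]]
[[30,7],[34,3],[49,0]]
[[30,7],[34,14],[41,3],[49,0]]
[[30,7],[34,14],[41,3],[46,13],[49,0]]
[[12,7],[34,14],[41,3],[46,13],[49,0]]
[[8,16],[15,7],[34,14],[41,3],[46,13],[49,0]]
[[8,16],[15,7],[30,8],[34,14],[41,3],[46,13],[49,0]]
[[8,16],[30,8],[34,14],[41,3],[46,13],[49,0]]
[[8,16],[30,8],[34,14],[41,3],[46,13],[49,12],[50,0]]
[[8,16],[30,8],[34,14],[41,3],[46,13],[49,12],[50,0]]
[[5,5],[8,16],[30,8],[34,14],[41,3],[46,13],[49,12],[50,0]]
[[5,5],[8,16],[30,8],[34,14],[41,3],[46,13],[49,12],[50,0]]
[[5,5],[8,16],[30,8],[34,14],[41,3],[46,13],[49,12],[50,0]]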